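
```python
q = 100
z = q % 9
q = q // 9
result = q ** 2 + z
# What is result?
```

Answer: 122

Derivation:
Trace (tracking result):
q = 100  # -> q = 100
z = q % 9  # -> z = 1
q = q // 9  # -> q = 11
result = q ** 2 + z  # -> result = 122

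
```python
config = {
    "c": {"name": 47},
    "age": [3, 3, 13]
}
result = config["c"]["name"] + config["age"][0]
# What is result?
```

Trace (tracking result):
config = {'c': {'name': 47}, 'age': [3, 3, 13]}  # -> config = {'c': {'name': 47}, 'age': [3, 3, 13]}
result = config['c']['name'] + config['age'][0]  # -> result = 50

Answer: 50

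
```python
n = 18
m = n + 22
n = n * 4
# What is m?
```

Answer: 40

Derivation:
Trace (tracking m):
n = 18  # -> n = 18
m = n + 22  # -> m = 40
n = n * 4  # -> n = 72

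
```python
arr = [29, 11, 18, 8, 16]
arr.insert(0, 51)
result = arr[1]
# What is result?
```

Answer: 29

Derivation:
Trace (tracking result):
arr = [29, 11, 18, 8, 16]  # -> arr = [29, 11, 18, 8, 16]
arr.insert(0, 51)  # -> arr = [51, 29, 11, 18, 8, 16]
result = arr[1]  # -> result = 29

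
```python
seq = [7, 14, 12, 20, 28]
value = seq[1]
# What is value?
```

Answer: 14

Derivation:
Trace (tracking value):
seq = [7, 14, 12, 20, 28]  # -> seq = [7, 14, 12, 20, 28]
value = seq[1]  # -> value = 14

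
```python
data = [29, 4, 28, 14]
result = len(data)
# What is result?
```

Answer: 4

Derivation:
Trace (tracking result):
data = [29, 4, 28, 14]  # -> data = [29, 4, 28, 14]
result = len(data)  # -> result = 4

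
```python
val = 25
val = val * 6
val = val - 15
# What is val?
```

Answer: 135

Derivation:
Trace (tracking val):
val = 25  # -> val = 25
val = val * 6  # -> val = 150
val = val - 15  # -> val = 135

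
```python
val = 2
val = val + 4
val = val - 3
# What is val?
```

Trace (tracking val):
val = 2  # -> val = 2
val = val + 4  # -> val = 6
val = val - 3  # -> val = 3

Answer: 3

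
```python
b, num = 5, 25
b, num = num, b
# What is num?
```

Trace (tracking num):
b, num = (5, 25)  # -> b = 5, num = 25
b, num = (num, b)  # -> b = 25, num = 5

Answer: 5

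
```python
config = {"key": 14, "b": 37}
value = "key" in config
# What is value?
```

Trace (tracking value):
config = {'key': 14, 'b': 37}  # -> config = {'key': 14, 'b': 37}
value = 'key' in config  # -> value = True

Answer: True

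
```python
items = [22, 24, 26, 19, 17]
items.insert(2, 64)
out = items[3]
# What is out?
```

Answer: 26

Derivation:
Trace (tracking out):
items = [22, 24, 26, 19, 17]  # -> items = [22, 24, 26, 19, 17]
items.insert(2, 64)  # -> items = [22, 24, 64, 26, 19, 17]
out = items[3]  # -> out = 26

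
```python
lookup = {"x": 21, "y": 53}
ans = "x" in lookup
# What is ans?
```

Trace (tracking ans):
lookup = {'x': 21, 'y': 53}  # -> lookup = {'x': 21, 'y': 53}
ans = 'x' in lookup  # -> ans = True

Answer: True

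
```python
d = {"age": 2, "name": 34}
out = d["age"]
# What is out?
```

Trace (tracking out):
d = {'age': 2, 'name': 34}  # -> d = {'age': 2, 'name': 34}
out = d['age']  # -> out = 2

Answer: 2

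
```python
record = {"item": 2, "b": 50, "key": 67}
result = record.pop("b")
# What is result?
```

Answer: 50

Derivation:
Trace (tracking result):
record = {'item': 2, 'b': 50, 'key': 67}  # -> record = {'item': 2, 'b': 50, 'key': 67}
result = record.pop('b')  # -> result = 50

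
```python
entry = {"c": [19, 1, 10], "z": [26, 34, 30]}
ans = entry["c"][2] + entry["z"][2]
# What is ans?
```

Answer: 40

Derivation:
Trace (tracking ans):
entry = {'c': [19, 1, 10], 'z': [26, 34, 30]}  # -> entry = {'c': [19, 1, 10], 'z': [26, 34, 30]}
ans = entry['c'][2] + entry['z'][2]  # -> ans = 40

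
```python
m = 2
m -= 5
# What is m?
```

Answer: -3

Derivation:
Trace (tracking m):
m = 2  # -> m = 2
m -= 5  # -> m = -3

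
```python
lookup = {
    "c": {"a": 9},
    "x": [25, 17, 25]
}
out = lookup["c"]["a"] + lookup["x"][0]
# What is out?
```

Trace (tracking out):
lookup = {'c': {'a': 9}, 'x': [25, 17, 25]}  # -> lookup = {'c': {'a': 9}, 'x': [25, 17, 25]}
out = lookup['c']['a'] + lookup['x'][0]  # -> out = 34

Answer: 34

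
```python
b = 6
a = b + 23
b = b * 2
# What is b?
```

Trace (tracking b):
b = 6  # -> b = 6
a = b + 23  # -> a = 29
b = b * 2  # -> b = 12

Answer: 12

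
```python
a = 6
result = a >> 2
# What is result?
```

Answer: 1

Derivation:
Trace (tracking result):
a = 6  # -> a = 6
result = a >> 2  # -> result = 1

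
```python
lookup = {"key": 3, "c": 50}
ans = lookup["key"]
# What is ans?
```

Answer: 3

Derivation:
Trace (tracking ans):
lookup = {'key': 3, 'c': 50}  # -> lookup = {'key': 3, 'c': 50}
ans = lookup['key']  # -> ans = 3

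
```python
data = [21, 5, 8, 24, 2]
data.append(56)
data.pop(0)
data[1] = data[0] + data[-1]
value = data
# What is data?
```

Trace (tracking data):
data = [21, 5, 8, 24, 2]  # -> data = [21, 5, 8, 24, 2]
data.append(56)  # -> data = [21, 5, 8, 24, 2, 56]
data.pop(0)  # -> data = [5, 8, 24, 2, 56]
data[1] = data[0] + data[-1]  # -> data = [5, 61, 24, 2, 56]
value = data  # -> value = [5, 61, 24, 2, 56]

Answer: [5, 61, 24, 2, 56]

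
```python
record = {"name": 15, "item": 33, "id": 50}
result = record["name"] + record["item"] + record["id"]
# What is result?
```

Trace (tracking result):
record = {'name': 15, 'item': 33, 'id': 50}  # -> record = {'name': 15, 'item': 33, 'id': 50}
result = record['name'] + record['item'] + record['id']  # -> result = 98

Answer: 98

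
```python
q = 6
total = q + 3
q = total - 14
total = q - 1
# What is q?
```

Answer: -5

Derivation:
Trace (tracking q):
q = 6  # -> q = 6
total = q + 3  # -> total = 9
q = total - 14  # -> q = -5
total = q - 1  # -> total = -6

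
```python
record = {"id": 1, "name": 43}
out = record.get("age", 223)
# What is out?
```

Trace (tracking out):
record = {'id': 1, 'name': 43}  # -> record = {'id': 1, 'name': 43}
out = record.get('age', 223)  # -> out = 223

Answer: 223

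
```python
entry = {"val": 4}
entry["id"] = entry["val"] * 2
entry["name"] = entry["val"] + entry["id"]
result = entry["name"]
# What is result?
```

Answer: 12

Derivation:
Trace (tracking result):
entry = {'val': 4}  # -> entry = {'val': 4}
entry['id'] = entry['val'] * 2  # -> entry = {'val': 4, 'id': 8}
entry['name'] = entry['val'] + entry['id']  # -> entry = {'val': 4, 'id': 8, 'name': 12}
result = entry['name']  # -> result = 12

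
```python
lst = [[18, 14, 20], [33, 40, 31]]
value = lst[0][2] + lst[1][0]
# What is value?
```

Trace (tracking value):
lst = [[18, 14, 20], [33, 40, 31]]  # -> lst = [[18, 14, 20], [33, 40, 31]]
value = lst[0][2] + lst[1][0]  # -> value = 53

Answer: 53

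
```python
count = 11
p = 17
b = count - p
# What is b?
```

Answer: -6

Derivation:
Trace (tracking b):
count = 11  # -> count = 11
p = 17  # -> p = 17
b = count - p  # -> b = -6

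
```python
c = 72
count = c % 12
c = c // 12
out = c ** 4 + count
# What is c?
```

Answer: 6

Derivation:
Trace (tracking c):
c = 72  # -> c = 72
count = c % 12  # -> count = 0
c = c // 12  # -> c = 6
out = c ** 4 + count  # -> out = 1296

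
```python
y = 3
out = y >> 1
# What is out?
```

Answer: 1

Derivation:
Trace (tracking out):
y = 3  # -> y = 3
out = y >> 1  # -> out = 1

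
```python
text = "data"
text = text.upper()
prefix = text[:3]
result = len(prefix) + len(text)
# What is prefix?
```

Trace (tracking prefix):
text = 'data'  # -> text = 'data'
text = text.upper()  # -> text = 'DATA'
prefix = text[:3]  # -> prefix = 'DAT'
result = len(prefix) + len(text)  # -> result = 7

Answer: 'DAT'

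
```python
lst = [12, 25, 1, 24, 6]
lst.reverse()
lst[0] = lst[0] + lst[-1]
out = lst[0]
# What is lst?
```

Answer: [18, 24, 1, 25, 12]

Derivation:
Trace (tracking lst):
lst = [12, 25, 1, 24, 6]  # -> lst = [12, 25, 1, 24, 6]
lst.reverse()  # -> lst = [6, 24, 1, 25, 12]
lst[0] = lst[0] + lst[-1]  # -> lst = [18, 24, 1, 25, 12]
out = lst[0]  # -> out = 18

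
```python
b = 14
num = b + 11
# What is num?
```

Answer: 25

Derivation:
Trace (tracking num):
b = 14  # -> b = 14
num = b + 11  # -> num = 25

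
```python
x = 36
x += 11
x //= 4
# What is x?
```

Trace (tracking x):
x = 36  # -> x = 36
x += 11  # -> x = 47
x //= 4  # -> x = 11

Answer: 11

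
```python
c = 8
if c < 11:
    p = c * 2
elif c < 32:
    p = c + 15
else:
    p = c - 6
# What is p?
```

Answer: 16

Derivation:
Trace (tracking p):
c = 8  # -> c = 8
if c < 11:  # condition is True
    p = c * 2  # -> p = 16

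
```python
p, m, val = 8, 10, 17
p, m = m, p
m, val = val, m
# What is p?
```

Trace (tracking p):
p, m, val = (8, 10, 17)  # -> p = 8, m = 10, val = 17
p, m = (m, p)  # -> p = 10, m = 8
m, val = (val, m)  # -> m = 17, val = 8

Answer: 10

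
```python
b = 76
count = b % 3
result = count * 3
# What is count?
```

Trace (tracking count):
b = 76  # -> b = 76
count = b % 3  # -> count = 1
result = count * 3  # -> result = 3

Answer: 1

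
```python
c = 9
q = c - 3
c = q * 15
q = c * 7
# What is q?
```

Trace (tracking q):
c = 9  # -> c = 9
q = c - 3  # -> q = 6
c = q * 15  # -> c = 90
q = c * 7  # -> q = 630

Answer: 630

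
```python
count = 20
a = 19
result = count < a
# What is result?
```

Trace (tracking result):
count = 20  # -> count = 20
a = 19  # -> a = 19
result = count < a  # -> result = False

Answer: False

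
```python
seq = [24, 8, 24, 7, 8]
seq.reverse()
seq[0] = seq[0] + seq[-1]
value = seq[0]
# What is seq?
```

Trace (tracking seq):
seq = [24, 8, 24, 7, 8]  # -> seq = [24, 8, 24, 7, 8]
seq.reverse()  # -> seq = [8, 7, 24, 8, 24]
seq[0] = seq[0] + seq[-1]  # -> seq = [32, 7, 24, 8, 24]
value = seq[0]  # -> value = 32

Answer: [32, 7, 24, 8, 24]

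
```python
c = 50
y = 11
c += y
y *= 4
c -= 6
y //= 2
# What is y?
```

Trace (tracking y):
c = 50  # -> c = 50
y = 11  # -> y = 11
c += y  # -> c = 61
y *= 4  # -> y = 44
c -= 6  # -> c = 55
y //= 2  # -> y = 22

Answer: 22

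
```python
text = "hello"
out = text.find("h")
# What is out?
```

Answer: 0

Derivation:
Trace (tracking out):
text = 'hello'  # -> text = 'hello'
out = text.find('h')  # -> out = 0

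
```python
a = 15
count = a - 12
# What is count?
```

Trace (tracking count):
a = 15  # -> a = 15
count = a - 12  # -> count = 3

Answer: 3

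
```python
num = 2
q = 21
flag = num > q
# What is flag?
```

Trace (tracking flag):
num = 2  # -> num = 2
q = 21  # -> q = 21
flag = num > q  # -> flag = False

Answer: False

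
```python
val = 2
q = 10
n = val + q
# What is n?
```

Answer: 12

Derivation:
Trace (tracking n):
val = 2  # -> val = 2
q = 10  # -> q = 10
n = val + q  # -> n = 12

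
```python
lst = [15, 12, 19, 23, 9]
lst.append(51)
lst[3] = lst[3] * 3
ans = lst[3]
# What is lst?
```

Trace (tracking lst):
lst = [15, 12, 19, 23, 9]  # -> lst = [15, 12, 19, 23, 9]
lst.append(51)  # -> lst = [15, 12, 19, 23, 9, 51]
lst[3] = lst[3] * 3  # -> lst = [15, 12, 19, 69, 9, 51]
ans = lst[3]  # -> ans = 69

Answer: [15, 12, 19, 69, 9, 51]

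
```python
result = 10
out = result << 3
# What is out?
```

Answer: 80

Derivation:
Trace (tracking out):
result = 10  # -> result = 10
out = result << 3  # -> out = 80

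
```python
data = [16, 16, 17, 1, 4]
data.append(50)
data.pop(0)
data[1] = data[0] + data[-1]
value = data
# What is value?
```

Trace (tracking value):
data = [16, 16, 17, 1, 4]  # -> data = [16, 16, 17, 1, 4]
data.append(50)  # -> data = [16, 16, 17, 1, 4, 50]
data.pop(0)  # -> data = [16, 17, 1, 4, 50]
data[1] = data[0] + data[-1]  # -> data = [16, 66, 1, 4, 50]
value = data  # -> value = [16, 66, 1, 4, 50]

Answer: [16, 66, 1, 4, 50]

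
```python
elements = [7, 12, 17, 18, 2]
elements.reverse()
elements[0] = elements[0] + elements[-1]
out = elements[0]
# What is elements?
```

Answer: [9, 18, 17, 12, 7]

Derivation:
Trace (tracking elements):
elements = [7, 12, 17, 18, 2]  # -> elements = [7, 12, 17, 18, 2]
elements.reverse()  # -> elements = [2, 18, 17, 12, 7]
elements[0] = elements[0] + elements[-1]  # -> elements = [9, 18, 17, 12, 7]
out = elements[0]  # -> out = 9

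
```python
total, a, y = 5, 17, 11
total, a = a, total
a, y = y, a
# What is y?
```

Answer: 5

Derivation:
Trace (tracking y):
total, a, y = (5, 17, 11)  # -> total = 5, a = 17, y = 11
total, a = (a, total)  # -> total = 17, a = 5
a, y = (y, a)  # -> a = 11, y = 5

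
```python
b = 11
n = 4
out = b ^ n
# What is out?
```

Answer: 15

Derivation:
Trace (tracking out):
b = 11  # -> b = 11
n = 4  # -> n = 4
out = b ^ n  # -> out = 15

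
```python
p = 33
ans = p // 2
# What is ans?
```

Trace (tracking ans):
p = 33  # -> p = 33
ans = p // 2  # -> ans = 16

Answer: 16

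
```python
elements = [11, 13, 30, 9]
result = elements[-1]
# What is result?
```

Trace (tracking result):
elements = [11, 13, 30, 9]  # -> elements = [11, 13, 30, 9]
result = elements[-1]  # -> result = 9

Answer: 9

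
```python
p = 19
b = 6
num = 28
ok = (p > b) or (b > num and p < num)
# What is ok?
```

Trace (tracking ok):
p = 19  # -> p = 19
b = 6  # -> b = 6
num = 28  # -> num = 28
ok = p > b or (b > num and p < num)  # -> ok = True

Answer: True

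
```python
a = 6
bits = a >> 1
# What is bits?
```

Answer: 3

Derivation:
Trace (tracking bits):
a = 6  # -> a = 6
bits = a >> 1  # -> bits = 3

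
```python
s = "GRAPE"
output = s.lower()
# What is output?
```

Answer: 'grape'

Derivation:
Trace (tracking output):
s = 'GRAPE'  # -> s = 'GRAPE'
output = s.lower()  # -> output = 'grape'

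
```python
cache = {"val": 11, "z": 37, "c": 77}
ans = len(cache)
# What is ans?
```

Answer: 3

Derivation:
Trace (tracking ans):
cache = {'val': 11, 'z': 37, 'c': 77}  # -> cache = {'val': 11, 'z': 37, 'c': 77}
ans = len(cache)  # -> ans = 3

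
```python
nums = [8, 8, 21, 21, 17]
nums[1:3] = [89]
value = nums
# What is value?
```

Answer: [8, 89, 21, 17]

Derivation:
Trace (tracking value):
nums = [8, 8, 21, 21, 17]  # -> nums = [8, 8, 21, 21, 17]
nums[1:3] = [89]  # -> nums = [8, 89, 21, 17]
value = nums  # -> value = [8, 89, 21, 17]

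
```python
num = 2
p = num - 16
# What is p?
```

Trace (tracking p):
num = 2  # -> num = 2
p = num - 16  # -> p = -14

Answer: -14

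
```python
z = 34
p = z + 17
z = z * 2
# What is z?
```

Answer: 68

Derivation:
Trace (tracking z):
z = 34  # -> z = 34
p = z + 17  # -> p = 51
z = z * 2  # -> z = 68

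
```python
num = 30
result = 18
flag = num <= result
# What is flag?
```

Trace (tracking flag):
num = 30  # -> num = 30
result = 18  # -> result = 18
flag = num <= result  # -> flag = False

Answer: False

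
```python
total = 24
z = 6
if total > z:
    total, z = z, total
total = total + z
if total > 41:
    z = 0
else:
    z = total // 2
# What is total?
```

Answer: 30

Derivation:
Trace (tracking total):
total = 24  # -> total = 24
z = 6  # -> z = 6
if total > z:  # condition is True
    total, z = (z, total)  # -> total = 6, z = 24
total = total + z  # -> total = 30
if total > 41:  # condition is False
else:
    z = total // 2  # -> z = 15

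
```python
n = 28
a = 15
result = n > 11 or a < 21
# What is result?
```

Answer: True

Derivation:
Trace (tracking result):
n = 28  # -> n = 28
a = 15  # -> a = 15
result = n > 11 or a < 21  # -> result = True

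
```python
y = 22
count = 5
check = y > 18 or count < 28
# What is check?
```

Answer: True

Derivation:
Trace (tracking check):
y = 22  # -> y = 22
count = 5  # -> count = 5
check = y > 18 or count < 28  # -> check = True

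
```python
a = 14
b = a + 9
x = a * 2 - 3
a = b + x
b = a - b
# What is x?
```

Answer: 25

Derivation:
Trace (tracking x):
a = 14  # -> a = 14
b = a + 9  # -> b = 23
x = a * 2 - 3  # -> x = 25
a = b + x  # -> a = 48
b = a - b  # -> b = 25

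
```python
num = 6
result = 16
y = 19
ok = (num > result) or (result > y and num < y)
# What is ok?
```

Answer: False

Derivation:
Trace (tracking ok):
num = 6  # -> num = 6
result = 16  # -> result = 16
y = 19  # -> y = 19
ok = num > result or (result > y and num < y)  # -> ok = False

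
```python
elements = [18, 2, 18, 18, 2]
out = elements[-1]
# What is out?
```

Answer: 2

Derivation:
Trace (tracking out):
elements = [18, 2, 18, 18, 2]  # -> elements = [18, 2, 18, 18, 2]
out = elements[-1]  # -> out = 2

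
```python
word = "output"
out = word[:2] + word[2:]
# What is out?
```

Trace (tracking out):
word = 'output'  # -> word = 'output'
out = word[:2] + word[2:]  # -> out = 'output'

Answer: 'output'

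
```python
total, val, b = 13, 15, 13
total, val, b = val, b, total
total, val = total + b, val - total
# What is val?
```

Answer: -2

Derivation:
Trace (tracking val):
total, val, b = (13, 15, 13)  # -> total = 13, val = 15, b = 13
total, val, b = (val, b, total)  # -> total = 15, val = 13, b = 13
total, val = (total + b, val - total)  # -> total = 28, val = -2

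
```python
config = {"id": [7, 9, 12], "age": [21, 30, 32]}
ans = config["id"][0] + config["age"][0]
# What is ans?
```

Answer: 28

Derivation:
Trace (tracking ans):
config = {'id': [7, 9, 12], 'age': [21, 30, 32]}  # -> config = {'id': [7, 9, 12], 'age': [21, 30, 32]}
ans = config['id'][0] + config['age'][0]  # -> ans = 28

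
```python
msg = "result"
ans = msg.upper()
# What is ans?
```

Trace (tracking ans):
msg = 'result'  # -> msg = 'result'
ans = msg.upper()  # -> ans = 'RESULT'

Answer: 'RESULT'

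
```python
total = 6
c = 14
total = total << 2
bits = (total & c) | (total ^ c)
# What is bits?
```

Trace (tracking bits):
total = 6  # -> total = 6
c = 14  # -> c = 14
total = total << 2  # -> total = 24
bits = total & c | total ^ c  # -> bits = 30

Answer: 30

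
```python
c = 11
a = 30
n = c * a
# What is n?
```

Trace (tracking n):
c = 11  # -> c = 11
a = 30  # -> a = 30
n = c * a  # -> n = 330

Answer: 330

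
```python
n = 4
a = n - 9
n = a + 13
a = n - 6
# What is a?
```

Trace (tracking a):
n = 4  # -> n = 4
a = n - 9  # -> a = -5
n = a + 13  # -> n = 8
a = n - 6  # -> a = 2

Answer: 2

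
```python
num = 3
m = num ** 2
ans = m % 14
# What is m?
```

Answer: 9

Derivation:
Trace (tracking m):
num = 3  # -> num = 3
m = num ** 2  # -> m = 9
ans = m % 14  # -> ans = 9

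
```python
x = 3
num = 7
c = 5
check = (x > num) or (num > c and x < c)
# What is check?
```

Trace (tracking check):
x = 3  # -> x = 3
num = 7  # -> num = 7
c = 5  # -> c = 5
check = x > num or (num > c and x < c)  # -> check = True

Answer: True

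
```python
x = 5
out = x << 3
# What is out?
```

Trace (tracking out):
x = 5  # -> x = 5
out = x << 3  # -> out = 40

Answer: 40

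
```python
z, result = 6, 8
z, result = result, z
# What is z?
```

Trace (tracking z):
z, result = (6, 8)  # -> z = 6, result = 8
z, result = (result, z)  # -> z = 8, result = 6

Answer: 8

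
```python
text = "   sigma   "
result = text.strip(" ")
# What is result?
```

Trace (tracking result):
text = '   sigma   '  # -> text = '   sigma   '
result = text.strip(' ')  # -> result = 'sigma'

Answer: 'sigma'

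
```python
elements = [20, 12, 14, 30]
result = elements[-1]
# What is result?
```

Trace (tracking result):
elements = [20, 12, 14, 30]  # -> elements = [20, 12, 14, 30]
result = elements[-1]  # -> result = 30

Answer: 30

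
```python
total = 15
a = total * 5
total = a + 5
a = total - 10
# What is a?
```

Trace (tracking a):
total = 15  # -> total = 15
a = total * 5  # -> a = 75
total = a + 5  # -> total = 80
a = total - 10  # -> a = 70

Answer: 70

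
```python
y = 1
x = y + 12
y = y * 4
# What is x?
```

Trace (tracking x):
y = 1  # -> y = 1
x = y + 12  # -> x = 13
y = y * 4  # -> y = 4

Answer: 13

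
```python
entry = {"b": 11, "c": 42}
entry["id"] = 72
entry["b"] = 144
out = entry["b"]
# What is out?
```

Answer: 144

Derivation:
Trace (tracking out):
entry = {'b': 11, 'c': 42}  # -> entry = {'b': 11, 'c': 42}
entry['id'] = 72  # -> entry = {'b': 11, 'c': 42, 'id': 72}
entry['b'] = 144  # -> entry = {'b': 144, 'c': 42, 'id': 72}
out = entry['b']  # -> out = 144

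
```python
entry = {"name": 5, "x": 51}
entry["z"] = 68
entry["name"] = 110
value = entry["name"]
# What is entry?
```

Trace (tracking entry):
entry = {'name': 5, 'x': 51}  # -> entry = {'name': 5, 'x': 51}
entry['z'] = 68  # -> entry = {'name': 5, 'x': 51, 'z': 68}
entry['name'] = 110  # -> entry = {'name': 110, 'x': 51, 'z': 68}
value = entry['name']  # -> value = 110

Answer: {'name': 110, 'x': 51, 'z': 68}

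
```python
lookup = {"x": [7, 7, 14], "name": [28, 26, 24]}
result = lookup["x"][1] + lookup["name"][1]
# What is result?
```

Trace (tracking result):
lookup = {'x': [7, 7, 14], 'name': [28, 26, 24]}  # -> lookup = {'x': [7, 7, 14], 'name': [28, 26, 24]}
result = lookup['x'][1] + lookup['name'][1]  # -> result = 33

Answer: 33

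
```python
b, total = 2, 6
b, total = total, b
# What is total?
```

Trace (tracking total):
b, total = (2, 6)  # -> b = 2, total = 6
b, total = (total, b)  # -> b = 6, total = 2

Answer: 2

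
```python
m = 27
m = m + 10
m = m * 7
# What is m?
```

Answer: 259

Derivation:
Trace (tracking m):
m = 27  # -> m = 27
m = m + 10  # -> m = 37
m = m * 7  # -> m = 259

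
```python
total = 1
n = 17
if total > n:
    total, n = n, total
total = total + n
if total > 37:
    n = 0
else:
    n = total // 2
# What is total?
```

Answer: 18

Derivation:
Trace (tracking total):
total = 1  # -> total = 1
n = 17  # -> n = 17
if total > n:  # condition is False
total = total + n  # -> total = 18
if total > 37:  # condition is False
else:
    n = total // 2  # -> n = 9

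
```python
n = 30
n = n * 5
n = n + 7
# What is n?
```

Answer: 157

Derivation:
Trace (tracking n):
n = 30  # -> n = 30
n = n * 5  # -> n = 150
n = n + 7  # -> n = 157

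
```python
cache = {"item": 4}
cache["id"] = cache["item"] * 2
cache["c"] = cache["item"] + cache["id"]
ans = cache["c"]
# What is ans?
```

Answer: 12

Derivation:
Trace (tracking ans):
cache = {'item': 4}  # -> cache = {'item': 4}
cache['id'] = cache['item'] * 2  # -> cache = {'item': 4, 'id': 8}
cache['c'] = cache['item'] + cache['id']  # -> cache = {'item': 4, 'id': 8, 'c': 12}
ans = cache['c']  # -> ans = 12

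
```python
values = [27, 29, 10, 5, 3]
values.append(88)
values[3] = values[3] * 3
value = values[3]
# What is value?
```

Answer: 15

Derivation:
Trace (tracking value):
values = [27, 29, 10, 5, 3]  # -> values = [27, 29, 10, 5, 3]
values.append(88)  # -> values = [27, 29, 10, 5, 3, 88]
values[3] = values[3] * 3  # -> values = [27, 29, 10, 15, 3, 88]
value = values[3]  # -> value = 15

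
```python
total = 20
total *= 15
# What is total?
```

Answer: 300

Derivation:
Trace (tracking total):
total = 20  # -> total = 20
total *= 15  # -> total = 300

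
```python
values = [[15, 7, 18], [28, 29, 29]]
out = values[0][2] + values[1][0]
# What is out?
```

Answer: 46

Derivation:
Trace (tracking out):
values = [[15, 7, 18], [28, 29, 29]]  # -> values = [[15, 7, 18], [28, 29, 29]]
out = values[0][2] + values[1][0]  # -> out = 46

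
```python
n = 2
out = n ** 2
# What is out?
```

Trace (tracking out):
n = 2  # -> n = 2
out = n ** 2  # -> out = 4

Answer: 4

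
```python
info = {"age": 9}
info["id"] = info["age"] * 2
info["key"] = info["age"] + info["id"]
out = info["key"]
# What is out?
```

Trace (tracking out):
info = {'age': 9}  # -> info = {'age': 9}
info['id'] = info['age'] * 2  # -> info = {'age': 9, 'id': 18}
info['key'] = info['age'] + info['id']  # -> info = {'age': 9, 'id': 18, 'key': 27}
out = info['key']  # -> out = 27

Answer: 27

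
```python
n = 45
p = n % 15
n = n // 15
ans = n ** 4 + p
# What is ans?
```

Answer: 81

Derivation:
Trace (tracking ans):
n = 45  # -> n = 45
p = n % 15  # -> p = 0
n = n // 15  # -> n = 3
ans = n ** 4 + p  # -> ans = 81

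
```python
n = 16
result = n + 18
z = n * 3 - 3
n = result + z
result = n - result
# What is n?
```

Trace (tracking n):
n = 16  # -> n = 16
result = n + 18  # -> result = 34
z = n * 3 - 3  # -> z = 45
n = result + z  # -> n = 79
result = n - result  # -> result = 45

Answer: 79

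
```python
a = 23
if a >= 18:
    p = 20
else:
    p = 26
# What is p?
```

Trace (tracking p):
a = 23  # -> a = 23
if a >= 18:  # condition is True
    p = 20  # -> p = 20

Answer: 20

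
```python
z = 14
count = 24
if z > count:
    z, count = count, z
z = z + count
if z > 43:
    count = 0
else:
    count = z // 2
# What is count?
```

Trace (tracking count):
z = 14  # -> z = 14
count = 24  # -> count = 24
if z > count:  # condition is False
z = z + count  # -> z = 38
if z > 43:  # condition is False
else:
    count = z // 2  # -> count = 19

Answer: 19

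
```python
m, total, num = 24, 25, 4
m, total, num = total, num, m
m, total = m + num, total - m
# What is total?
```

Trace (tracking total):
m, total, num = (24, 25, 4)  # -> m = 24, total = 25, num = 4
m, total, num = (total, num, m)  # -> m = 25, total = 4, num = 24
m, total = (m + num, total - m)  # -> m = 49, total = -21

Answer: -21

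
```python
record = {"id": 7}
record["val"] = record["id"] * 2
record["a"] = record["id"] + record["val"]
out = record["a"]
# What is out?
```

Answer: 21

Derivation:
Trace (tracking out):
record = {'id': 7}  # -> record = {'id': 7}
record['val'] = record['id'] * 2  # -> record = {'id': 7, 'val': 14}
record['a'] = record['id'] + record['val']  # -> record = {'id': 7, 'val': 14, 'a': 21}
out = record['a']  # -> out = 21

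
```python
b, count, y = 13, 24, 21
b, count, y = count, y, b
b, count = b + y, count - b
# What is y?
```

Trace (tracking y):
b, count, y = (13, 24, 21)  # -> b = 13, count = 24, y = 21
b, count, y = (count, y, b)  # -> b = 24, count = 21, y = 13
b, count = (b + y, count - b)  # -> b = 37, count = -3

Answer: 13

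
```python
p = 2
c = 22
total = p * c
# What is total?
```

Trace (tracking total):
p = 2  # -> p = 2
c = 22  # -> c = 22
total = p * c  # -> total = 44

Answer: 44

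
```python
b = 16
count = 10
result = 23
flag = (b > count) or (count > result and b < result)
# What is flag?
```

Answer: True

Derivation:
Trace (tracking flag):
b = 16  # -> b = 16
count = 10  # -> count = 10
result = 23  # -> result = 23
flag = b > count or (count > result and b < result)  # -> flag = True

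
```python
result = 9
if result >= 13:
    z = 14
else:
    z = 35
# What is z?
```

Trace (tracking z):
result = 9  # -> result = 9
if result >= 13:  # condition is False
else:
    z = 35  # -> z = 35

Answer: 35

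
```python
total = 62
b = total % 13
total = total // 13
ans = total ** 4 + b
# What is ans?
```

Answer: 266

Derivation:
Trace (tracking ans):
total = 62  # -> total = 62
b = total % 13  # -> b = 10
total = total // 13  # -> total = 4
ans = total ** 4 + b  # -> ans = 266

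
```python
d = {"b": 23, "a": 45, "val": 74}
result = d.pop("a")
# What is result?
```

Trace (tracking result):
d = {'b': 23, 'a': 45, 'val': 74}  # -> d = {'b': 23, 'a': 45, 'val': 74}
result = d.pop('a')  # -> result = 45

Answer: 45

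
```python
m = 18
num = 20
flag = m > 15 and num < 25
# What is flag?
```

Trace (tracking flag):
m = 18  # -> m = 18
num = 20  # -> num = 20
flag = m > 15 and num < 25  # -> flag = True

Answer: True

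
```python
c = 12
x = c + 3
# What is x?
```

Trace (tracking x):
c = 12  # -> c = 12
x = c + 3  # -> x = 15

Answer: 15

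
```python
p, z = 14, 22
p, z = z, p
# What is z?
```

Answer: 14

Derivation:
Trace (tracking z):
p, z = (14, 22)  # -> p = 14, z = 22
p, z = (z, p)  # -> p = 22, z = 14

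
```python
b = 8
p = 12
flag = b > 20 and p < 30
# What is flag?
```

Answer: False

Derivation:
Trace (tracking flag):
b = 8  # -> b = 8
p = 12  # -> p = 12
flag = b > 20 and p < 30  # -> flag = False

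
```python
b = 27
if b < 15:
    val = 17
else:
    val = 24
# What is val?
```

Answer: 24

Derivation:
Trace (tracking val):
b = 27  # -> b = 27
if b < 15:  # condition is False
else:
    val = 24  # -> val = 24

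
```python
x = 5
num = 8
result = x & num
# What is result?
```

Answer: 0

Derivation:
Trace (tracking result):
x = 5  # -> x = 5
num = 8  # -> num = 8
result = x & num  # -> result = 0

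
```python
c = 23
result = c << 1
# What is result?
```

Answer: 46

Derivation:
Trace (tracking result):
c = 23  # -> c = 23
result = c << 1  # -> result = 46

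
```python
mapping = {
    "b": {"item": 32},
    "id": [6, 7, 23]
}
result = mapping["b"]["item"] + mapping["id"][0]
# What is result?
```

Answer: 38

Derivation:
Trace (tracking result):
mapping = {'b': {'item': 32}, 'id': [6, 7, 23]}  # -> mapping = {'b': {'item': 32}, 'id': [6, 7, 23]}
result = mapping['b']['item'] + mapping['id'][0]  # -> result = 38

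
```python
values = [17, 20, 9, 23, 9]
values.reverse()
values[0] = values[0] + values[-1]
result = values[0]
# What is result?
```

Answer: 26

Derivation:
Trace (tracking result):
values = [17, 20, 9, 23, 9]  # -> values = [17, 20, 9, 23, 9]
values.reverse()  # -> values = [9, 23, 9, 20, 17]
values[0] = values[0] + values[-1]  # -> values = [26, 23, 9, 20, 17]
result = values[0]  # -> result = 26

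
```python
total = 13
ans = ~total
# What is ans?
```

Answer: -14

Derivation:
Trace (tracking ans):
total = 13  # -> total = 13
ans = ~total  # -> ans = -14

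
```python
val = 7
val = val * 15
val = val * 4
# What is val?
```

Trace (tracking val):
val = 7  # -> val = 7
val = val * 15  # -> val = 105
val = val * 4  # -> val = 420

Answer: 420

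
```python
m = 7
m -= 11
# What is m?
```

Trace (tracking m):
m = 7  # -> m = 7
m -= 11  # -> m = -4

Answer: -4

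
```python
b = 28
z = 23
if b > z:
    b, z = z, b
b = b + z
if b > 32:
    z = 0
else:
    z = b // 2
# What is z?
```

Trace (tracking z):
b = 28  # -> b = 28
z = 23  # -> z = 23
if b > z:  # condition is True
    b, z = (z, b)  # -> b = 23, z = 28
b = b + z  # -> b = 51
if b > 32:  # condition is True
    z = 0  # -> z = 0

Answer: 0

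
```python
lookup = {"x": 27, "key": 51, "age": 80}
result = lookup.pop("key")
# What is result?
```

Trace (tracking result):
lookup = {'x': 27, 'key': 51, 'age': 80}  # -> lookup = {'x': 27, 'key': 51, 'age': 80}
result = lookup.pop('key')  # -> result = 51

Answer: 51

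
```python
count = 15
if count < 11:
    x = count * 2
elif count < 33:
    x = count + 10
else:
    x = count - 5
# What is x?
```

Trace (tracking x):
count = 15  # -> count = 15
if count < 11:  # condition is False
elif count < 33:  # condition is True
    x = count + 10  # -> x = 25

Answer: 25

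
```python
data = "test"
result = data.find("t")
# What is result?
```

Answer: 0

Derivation:
Trace (tracking result):
data = 'test'  # -> data = 'test'
result = data.find('t')  # -> result = 0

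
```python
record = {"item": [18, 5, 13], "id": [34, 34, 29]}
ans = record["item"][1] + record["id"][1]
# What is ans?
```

Answer: 39

Derivation:
Trace (tracking ans):
record = {'item': [18, 5, 13], 'id': [34, 34, 29]}  # -> record = {'item': [18, 5, 13], 'id': [34, 34, 29]}
ans = record['item'][1] + record['id'][1]  # -> ans = 39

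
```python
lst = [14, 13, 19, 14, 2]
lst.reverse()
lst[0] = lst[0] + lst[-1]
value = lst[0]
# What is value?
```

Trace (tracking value):
lst = [14, 13, 19, 14, 2]  # -> lst = [14, 13, 19, 14, 2]
lst.reverse()  # -> lst = [2, 14, 19, 13, 14]
lst[0] = lst[0] + lst[-1]  # -> lst = [16, 14, 19, 13, 14]
value = lst[0]  # -> value = 16

Answer: 16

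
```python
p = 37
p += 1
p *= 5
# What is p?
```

Trace (tracking p):
p = 37  # -> p = 37
p += 1  # -> p = 38
p *= 5  # -> p = 190

Answer: 190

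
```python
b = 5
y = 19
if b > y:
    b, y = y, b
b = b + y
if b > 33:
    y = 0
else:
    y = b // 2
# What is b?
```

Trace (tracking b):
b = 5  # -> b = 5
y = 19  # -> y = 19
if b > y:  # condition is False
b = b + y  # -> b = 24
if b > 33:  # condition is False
else:
    y = b // 2  # -> y = 12

Answer: 24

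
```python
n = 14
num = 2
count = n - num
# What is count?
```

Trace (tracking count):
n = 14  # -> n = 14
num = 2  # -> num = 2
count = n - num  # -> count = 12

Answer: 12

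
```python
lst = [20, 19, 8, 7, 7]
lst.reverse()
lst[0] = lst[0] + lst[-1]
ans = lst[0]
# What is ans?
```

Trace (tracking ans):
lst = [20, 19, 8, 7, 7]  # -> lst = [20, 19, 8, 7, 7]
lst.reverse()  # -> lst = [7, 7, 8, 19, 20]
lst[0] = lst[0] + lst[-1]  # -> lst = [27, 7, 8, 19, 20]
ans = lst[0]  # -> ans = 27

Answer: 27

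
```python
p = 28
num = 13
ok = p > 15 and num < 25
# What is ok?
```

Trace (tracking ok):
p = 28  # -> p = 28
num = 13  # -> num = 13
ok = p > 15 and num < 25  # -> ok = True

Answer: True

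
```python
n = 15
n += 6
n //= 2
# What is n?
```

Trace (tracking n):
n = 15  # -> n = 15
n += 6  # -> n = 21
n //= 2  # -> n = 10

Answer: 10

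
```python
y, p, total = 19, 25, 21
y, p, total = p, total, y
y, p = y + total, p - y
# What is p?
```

Answer: -4

Derivation:
Trace (tracking p):
y, p, total = (19, 25, 21)  # -> y = 19, p = 25, total = 21
y, p, total = (p, total, y)  # -> y = 25, p = 21, total = 19
y, p = (y + total, p - y)  # -> y = 44, p = -4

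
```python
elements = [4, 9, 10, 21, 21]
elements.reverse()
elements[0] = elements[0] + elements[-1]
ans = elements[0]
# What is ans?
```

Trace (tracking ans):
elements = [4, 9, 10, 21, 21]  # -> elements = [4, 9, 10, 21, 21]
elements.reverse()  # -> elements = [21, 21, 10, 9, 4]
elements[0] = elements[0] + elements[-1]  # -> elements = [25, 21, 10, 9, 4]
ans = elements[0]  # -> ans = 25

Answer: 25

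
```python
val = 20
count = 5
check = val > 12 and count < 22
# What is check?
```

Answer: True

Derivation:
Trace (tracking check):
val = 20  # -> val = 20
count = 5  # -> count = 5
check = val > 12 and count < 22  # -> check = True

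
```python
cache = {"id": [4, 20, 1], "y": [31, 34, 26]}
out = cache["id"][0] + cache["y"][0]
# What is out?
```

Trace (tracking out):
cache = {'id': [4, 20, 1], 'y': [31, 34, 26]}  # -> cache = {'id': [4, 20, 1], 'y': [31, 34, 26]}
out = cache['id'][0] + cache['y'][0]  # -> out = 35

Answer: 35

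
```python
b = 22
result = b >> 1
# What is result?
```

Trace (tracking result):
b = 22  # -> b = 22
result = b >> 1  # -> result = 11

Answer: 11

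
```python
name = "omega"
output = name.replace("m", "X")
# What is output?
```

Trace (tracking output):
name = 'omega'  # -> name = 'omega'
output = name.replace('m', 'X')  # -> output = 'oXega'

Answer: 'oXega'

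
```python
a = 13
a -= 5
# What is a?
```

Trace (tracking a):
a = 13  # -> a = 13
a -= 5  # -> a = 8

Answer: 8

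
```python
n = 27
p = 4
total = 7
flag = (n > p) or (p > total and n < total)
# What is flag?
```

Answer: True

Derivation:
Trace (tracking flag):
n = 27  # -> n = 27
p = 4  # -> p = 4
total = 7  # -> total = 7
flag = n > p or (p > total and n < total)  # -> flag = True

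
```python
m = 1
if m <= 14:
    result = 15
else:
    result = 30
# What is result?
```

Trace (tracking result):
m = 1  # -> m = 1
if m <= 14:  # condition is True
    result = 15  # -> result = 15

Answer: 15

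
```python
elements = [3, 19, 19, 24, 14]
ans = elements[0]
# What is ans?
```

Trace (tracking ans):
elements = [3, 19, 19, 24, 14]  # -> elements = [3, 19, 19, 24, 14]
ans = elements[0]  # -> ans = 3

Answer: 3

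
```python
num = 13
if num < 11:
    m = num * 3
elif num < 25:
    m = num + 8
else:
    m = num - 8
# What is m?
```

Answer: 21

Derivation:
Trace (tracking m):
num = 13  # -> num = 13
if num < 11:  # condition is False
elif num < 25:  # condition is True
    m = num + 8  # -> m = 21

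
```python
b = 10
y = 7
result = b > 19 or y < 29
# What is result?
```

Answer: True

Derivation:
Trace (tracking result):
b = 10  # -> b = 10
y = 7  # -> y = 7
result = b > 19 or y < 29  # -> result = True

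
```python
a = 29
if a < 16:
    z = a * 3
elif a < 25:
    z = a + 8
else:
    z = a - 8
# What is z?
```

Answer: 21

Derivation:
Trace (tracking z):
a = 29  # -> a = 29
if a < 16:  # condition is False
elif a < 25:  # condition is False
else:
    z = a - 8  # -> z = 21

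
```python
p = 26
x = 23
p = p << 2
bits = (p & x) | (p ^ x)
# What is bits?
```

Answer: 127

Derivation:
Trace (tracking bits):
p = 26  # -> p = 26
x = 23  # -> x = 23
p = p << 2  # -> p = 104
bits = p & x | p ^ x  # -> bits = 127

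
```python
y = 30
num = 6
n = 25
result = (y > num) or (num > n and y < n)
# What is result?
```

Answer: True

Derivation:
Trace (tracking result):
y = 30  # -> y = 30
num = 6  # -> num = 6
n = 25  # -> n = 25
result = y > num or (num > n and y < n)  # -> result = True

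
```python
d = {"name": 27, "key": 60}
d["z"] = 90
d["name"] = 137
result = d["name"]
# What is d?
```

Trace (tracking d):
d = {'name': 27, 'key': 60}  # -> d = {'name': 27, 'key': 60}
d['z'] = 90  # -> d = {'name': 27, 'key': 60, 'z': 90}
d['name'] = 137  # -> d = {'name': 137, 'key': 60, 'z': 90}
result = d['name']  # -> result = 137

Answer: {'name': 137, 'key': 60, 'z': 90}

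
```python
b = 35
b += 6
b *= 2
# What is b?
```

Trace (tracking b):
b = 35  # -> b = 35
b += 6  # -> b = 41
b *= 2  # -> b = 82

Answer: 82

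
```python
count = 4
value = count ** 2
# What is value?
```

Answer: 16

Derivation:
Trace (tracking value):
count = 4  # -> count = 4
value = count ** 2  # -> value = 16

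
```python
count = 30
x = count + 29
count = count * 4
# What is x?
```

Answer: 59

Derivation:
Trace (tracking x):
count = 30  # -> count = 30
x = count + 29  # -> x = 59
count = count * 4  # -> count = 120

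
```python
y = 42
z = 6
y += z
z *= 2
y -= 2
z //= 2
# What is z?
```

Trace (tracking z):
y = 42  # -> y = 42
z = 6  # -> z = 6
y += z  # -> y = 48
z *= 2  # -> z = 12
y -= 2  # -> y = 46
z //= 2  # -> z = 6

Answer: 6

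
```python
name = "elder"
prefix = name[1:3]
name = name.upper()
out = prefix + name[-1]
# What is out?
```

Answer: 'ldR'

Derivation:
Trace (tracking out):
name = 'elder'  # -> name = 'elder'
prefix = name[1:3]  # -> prefix = 'ld'
name = name.upper()  # -> name = 'ELDER'
out = prefix + name[-1]  # -> out = 'ldR'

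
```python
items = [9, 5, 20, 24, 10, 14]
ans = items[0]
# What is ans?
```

Trace (tracking ans):
items = [9, 5, 20, 24, 10, 14]  # -> items = [9, 5, 20, 24, 10, 14]
ans = items[0]  # -> ans = 9

Answer: 9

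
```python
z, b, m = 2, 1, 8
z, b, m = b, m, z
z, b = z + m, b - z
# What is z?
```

Trace (tracking z):
z, b, m = (2, 1, 8)  # -> z = 2, b = 1, m = 8
z, b, m = (b, m, z)  # -> z = 1, b = 8, m = 2
z, b = (z + m, b - z)  # -> z = 3, b = 7

Answer: 3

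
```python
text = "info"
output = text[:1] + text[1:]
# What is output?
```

Answer: 'info'

Derivation:
Trace (tracking output):
text = 'info'  # -> text = 'info'
output = text[:1] + text[1:]  # -> output = 'info'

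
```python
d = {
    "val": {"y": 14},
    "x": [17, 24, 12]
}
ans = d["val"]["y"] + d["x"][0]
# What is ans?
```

Answer: 31

Derivation:
Trace (tracking ans):
d = {'val': {'y': 14}, 'x': [17, 24, 12]}  # -> d = {'val': {'y': 14}, 'x': [17, 24, 12]}
ans = d['val']['y'] + d['x'][0]  # -> ans = 31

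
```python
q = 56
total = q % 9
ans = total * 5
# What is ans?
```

Trace (tracking ans):
q = 56  # -> q = 56
total = q % 9  # -> total = 2
ans = total * 5  # -> ans = 10

Answer: 10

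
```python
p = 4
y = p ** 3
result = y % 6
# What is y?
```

Trace (tracking y):
p = 4  # -> p = 4
y = p ** 3  # -> y = 64
result = y % 6  # -> result = 4

Answer: 64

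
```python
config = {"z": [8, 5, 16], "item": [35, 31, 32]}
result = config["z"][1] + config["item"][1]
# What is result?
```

Answer: 36

Derivation:
Trace (tracking result):
config = {'z': [8, 5, 16], 'item': [35, 31, 32]}  # -> config = {'z': [8, 5, 16], 'item': [35, 31, 32]}
result = config['z'][1] + config['item'][1]  # -> result = 36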